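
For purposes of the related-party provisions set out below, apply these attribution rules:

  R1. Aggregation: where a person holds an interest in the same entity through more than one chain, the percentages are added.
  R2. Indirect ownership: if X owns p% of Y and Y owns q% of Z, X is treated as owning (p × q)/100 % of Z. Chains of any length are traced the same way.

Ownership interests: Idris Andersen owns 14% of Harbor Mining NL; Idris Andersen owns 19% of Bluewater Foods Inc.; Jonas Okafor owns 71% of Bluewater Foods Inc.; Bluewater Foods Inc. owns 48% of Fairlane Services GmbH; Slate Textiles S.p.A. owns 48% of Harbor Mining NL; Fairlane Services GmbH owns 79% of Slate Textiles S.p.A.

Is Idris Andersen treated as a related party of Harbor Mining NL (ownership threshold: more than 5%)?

Yes

Chain via Bluewater Foods Inc. → Fairlane Services GmbH → Slate Textiles S.p.A. (R2): 19% × 48% × 79% × 48% = 3.458304% of Harbor Mining NL.
Direct interest in Harbor Mining NL: 14%.
Aggregating (R1): 3.458304% + 14% = 17.458304%.
17.458304% exceeds the 5% threshold, so Idris is a related party to Harbor Mining NL.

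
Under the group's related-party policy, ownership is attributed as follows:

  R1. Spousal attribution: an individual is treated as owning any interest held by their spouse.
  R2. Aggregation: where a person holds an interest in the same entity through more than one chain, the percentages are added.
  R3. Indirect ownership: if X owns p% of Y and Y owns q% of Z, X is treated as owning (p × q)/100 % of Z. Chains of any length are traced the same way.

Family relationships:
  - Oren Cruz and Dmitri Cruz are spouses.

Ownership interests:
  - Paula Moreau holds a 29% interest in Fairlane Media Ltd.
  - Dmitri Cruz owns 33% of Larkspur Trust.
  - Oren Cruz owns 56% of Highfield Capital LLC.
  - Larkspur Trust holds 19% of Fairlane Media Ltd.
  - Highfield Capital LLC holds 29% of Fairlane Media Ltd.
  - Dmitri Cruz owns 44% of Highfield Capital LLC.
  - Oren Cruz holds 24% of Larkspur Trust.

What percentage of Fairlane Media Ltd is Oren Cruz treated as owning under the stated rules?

By spousal attribution (R1), Oren Cruz is treated as also owning Dmitri Cruz's interest in Highfield Capital LLC, giving 56% + 44% = 100%.
By spousal attribution (R1), Oren Cruz is treated as also owning Dmitri Cruz's interest in Larkspur Trust, giving 24% + 33% = 57%.
Chain via Highfield Capital LLC (R3): 100% × 29% = 29% of Fairlane Media Ltd.
Chain via Larkspur Trust (R3): 57% × 19% = 10.83% of Fairlane Media Ltd.
Aggregating (R2): 29% + 10.83% = 39.83%.

39.83%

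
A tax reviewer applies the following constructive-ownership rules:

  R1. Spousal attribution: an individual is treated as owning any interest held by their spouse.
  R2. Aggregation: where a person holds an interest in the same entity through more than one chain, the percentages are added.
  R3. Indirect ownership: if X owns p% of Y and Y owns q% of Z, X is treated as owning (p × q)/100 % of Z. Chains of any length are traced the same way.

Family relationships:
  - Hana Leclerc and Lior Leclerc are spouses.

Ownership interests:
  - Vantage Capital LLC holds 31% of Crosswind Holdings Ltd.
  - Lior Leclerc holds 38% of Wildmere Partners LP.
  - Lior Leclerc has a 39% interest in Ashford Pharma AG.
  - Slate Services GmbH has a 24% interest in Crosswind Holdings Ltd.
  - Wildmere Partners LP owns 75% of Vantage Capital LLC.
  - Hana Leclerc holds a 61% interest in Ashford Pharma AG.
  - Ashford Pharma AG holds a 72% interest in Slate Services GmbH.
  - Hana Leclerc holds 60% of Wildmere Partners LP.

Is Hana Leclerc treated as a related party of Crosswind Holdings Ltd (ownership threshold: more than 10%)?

By spousal attribution (R1), Hana Leclerc is treated as also owning Lior Leclerc's interest in Ashford Pharma AG, giving 61% + 39% = 100%.
By spousal attribution (R1), Hana Leclerc is treated as also owning Lior Leclerc's interest in Wildmere Partners LP, giving 60% + 38% = 98%.
Chain via Ashford Pharma AG → Slate Services GmbH (R3): 100% × 72% × 24% = 17.28% of Crosswind Holdings Ltd.
Chain via Wildmere Partners LP → Vantage Capital LLC (R3): 98% × 75% × 31% = 22.785% of Crosswind Holdings Ltd.
Aggregating (R2): 17.28% + 22.785% = 40.065%.
40.065% exceeds the 10% threshold, so Hana is a related party to Crosswind Holdings Ltd.

Yes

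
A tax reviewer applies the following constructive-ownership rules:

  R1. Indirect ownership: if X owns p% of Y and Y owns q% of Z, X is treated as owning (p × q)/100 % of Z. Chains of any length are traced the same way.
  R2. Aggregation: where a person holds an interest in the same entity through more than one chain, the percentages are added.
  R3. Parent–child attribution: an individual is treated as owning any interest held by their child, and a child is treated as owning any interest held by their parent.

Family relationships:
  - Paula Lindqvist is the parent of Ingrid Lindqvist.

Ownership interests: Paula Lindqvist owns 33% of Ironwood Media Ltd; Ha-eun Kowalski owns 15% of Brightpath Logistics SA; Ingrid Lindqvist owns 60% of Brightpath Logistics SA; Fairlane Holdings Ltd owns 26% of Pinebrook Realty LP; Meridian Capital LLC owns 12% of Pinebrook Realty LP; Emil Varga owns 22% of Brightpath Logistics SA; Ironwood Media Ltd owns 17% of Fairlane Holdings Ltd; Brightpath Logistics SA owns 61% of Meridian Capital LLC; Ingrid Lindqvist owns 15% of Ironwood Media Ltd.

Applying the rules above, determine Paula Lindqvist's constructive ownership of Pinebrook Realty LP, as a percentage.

By parent–child attribution (R3), Paula Lindqvist is treated as also owning Ingrid Lindqvist's interest in Ironwood Media Ltd, giving 33% + 15% = 48%.
By parent–child attribution (R3), Paula Lindqvist is treated as owning Ingrid Lindqvist's 60% interest in Brightpath Logistics SA.
Chain via Ironwood Media Ltd → Fairlane Holdings Ltd (R1): 48% × 17% × 26% = 2.1216% of Pinebrook Realty LP.
Chain via Brightpath Logistics SA → Meridian Capital LLC (R1): 60% × 61% × 12% = 4.392% of Pinebrook Realty LP.
Aggregating (R2): 2.1216% + 4.392% = 6.5136%.

6.5136%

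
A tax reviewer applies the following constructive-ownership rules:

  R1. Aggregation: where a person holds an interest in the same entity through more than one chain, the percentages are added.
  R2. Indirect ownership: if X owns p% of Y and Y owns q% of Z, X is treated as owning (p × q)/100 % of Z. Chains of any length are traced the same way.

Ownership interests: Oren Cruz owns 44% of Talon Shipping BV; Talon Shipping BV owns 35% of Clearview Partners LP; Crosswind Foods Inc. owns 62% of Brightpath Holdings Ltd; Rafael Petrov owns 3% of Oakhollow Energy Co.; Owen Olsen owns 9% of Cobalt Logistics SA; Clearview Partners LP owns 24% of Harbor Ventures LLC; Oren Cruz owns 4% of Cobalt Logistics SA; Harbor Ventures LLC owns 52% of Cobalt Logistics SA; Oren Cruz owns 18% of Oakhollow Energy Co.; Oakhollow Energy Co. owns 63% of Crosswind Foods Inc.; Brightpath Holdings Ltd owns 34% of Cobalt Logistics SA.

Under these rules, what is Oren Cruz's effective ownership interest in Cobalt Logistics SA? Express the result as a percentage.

Chain via Oakhollow Energy Co. → Crosswind Foods Inc. → Brightpath Holdings Ltd (R2): 18% × 63% × 62% × 34% = 2.390472% of Cobalt Logistics SA.
Chain via Talon Shipping BV → Clearview Partners LP → Harbor Ventures LLC (R2): 44% × 35% × 24% × 52% = 1.92192% of Cobalt Logistics SA.
Direct interest in Cobalt Logistics SA: 4%.
Aggregating (R1): 2.390472% + 1.92192% + 4% = 8.312392%.

8.312392%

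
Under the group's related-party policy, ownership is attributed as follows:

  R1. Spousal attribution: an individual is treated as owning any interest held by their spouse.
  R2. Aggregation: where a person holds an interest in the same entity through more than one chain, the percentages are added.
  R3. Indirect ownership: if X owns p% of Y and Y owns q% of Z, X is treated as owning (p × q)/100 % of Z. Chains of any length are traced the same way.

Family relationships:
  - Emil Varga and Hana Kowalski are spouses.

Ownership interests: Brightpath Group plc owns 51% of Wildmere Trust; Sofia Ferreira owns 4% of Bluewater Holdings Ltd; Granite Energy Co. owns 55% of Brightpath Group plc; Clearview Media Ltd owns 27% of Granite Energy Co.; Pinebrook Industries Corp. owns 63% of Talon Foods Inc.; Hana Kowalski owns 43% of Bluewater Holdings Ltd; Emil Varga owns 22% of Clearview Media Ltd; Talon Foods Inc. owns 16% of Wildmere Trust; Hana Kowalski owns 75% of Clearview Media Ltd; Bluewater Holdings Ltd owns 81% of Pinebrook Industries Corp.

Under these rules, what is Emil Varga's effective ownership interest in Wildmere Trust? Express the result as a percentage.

10.857159%

By spousal attribution (R1), Emil Varga is treated as also owning Hana Kowalski's interest in Clearview Media Ltd, giving 22% + 75% = 97%.
By spousal attribution (R1), Emil Varga is treated as owning Hana Kowalski's 43% interest in Bluewater Holdings Ltd.
Chain via Clearview Media Ltd → Granite Energy Co. → Brightpath Group plc (R3): 97% × 27% × 55% × 51% = 7.346295% of Wildmere Trust.
Chain via Bluewater Holdings Ltd → Pinebrook Industries Corp. → Talon Foods Inc. (R3): 43% × 81% × 63% × 16% = 3.510864% of Wildmere Trust.
Aggregating (R2): 7.346295% + 3.510864% = 10.857159%.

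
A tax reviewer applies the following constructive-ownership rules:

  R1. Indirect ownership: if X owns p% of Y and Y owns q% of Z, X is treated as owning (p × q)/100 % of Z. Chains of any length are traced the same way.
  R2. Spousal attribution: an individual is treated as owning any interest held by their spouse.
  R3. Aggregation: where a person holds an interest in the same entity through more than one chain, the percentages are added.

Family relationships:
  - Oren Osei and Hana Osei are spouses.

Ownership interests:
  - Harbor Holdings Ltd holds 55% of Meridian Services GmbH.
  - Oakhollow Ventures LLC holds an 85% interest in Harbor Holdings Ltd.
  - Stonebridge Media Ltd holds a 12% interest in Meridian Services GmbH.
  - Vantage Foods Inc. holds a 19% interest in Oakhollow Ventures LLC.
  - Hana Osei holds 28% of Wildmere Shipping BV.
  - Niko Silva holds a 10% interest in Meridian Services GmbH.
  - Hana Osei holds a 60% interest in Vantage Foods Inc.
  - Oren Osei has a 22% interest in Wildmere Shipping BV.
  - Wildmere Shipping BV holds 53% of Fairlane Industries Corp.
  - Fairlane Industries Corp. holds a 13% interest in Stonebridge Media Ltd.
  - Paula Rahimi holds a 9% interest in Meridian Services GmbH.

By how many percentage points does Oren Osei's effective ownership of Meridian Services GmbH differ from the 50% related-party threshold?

44.2571

By spousal attribution (R2), Oren Osei is treated as also owning Hana Osei's interest in Wildmere Shipping BV, giving 22% + 28% = 50%.
By spousal attribution (R2), Oren Osei is treated as owning Hana Osei's 60% interest in Vantage Foods Inc.
Chain via Wildmere Shipping BV → Fairlane Industries Corp. → Stonebridge Media Ltd (R1): 50% × 53% × 13% × 12% = 0.4134% of Meridian Services GmbH.
Chain via Vantage Foods Inc. → Oakhollow Ventures LLC → Harbor Holdings Ltd (R1): 60% × 19% × 85% × 55% = 5.3295% of Meridian Services GmbH.
Aggregating (R3): 0.4134% + 5.3295% = 5.7429%.
5.7429% falls short of the 50% threshold by 44.2571 percentage points.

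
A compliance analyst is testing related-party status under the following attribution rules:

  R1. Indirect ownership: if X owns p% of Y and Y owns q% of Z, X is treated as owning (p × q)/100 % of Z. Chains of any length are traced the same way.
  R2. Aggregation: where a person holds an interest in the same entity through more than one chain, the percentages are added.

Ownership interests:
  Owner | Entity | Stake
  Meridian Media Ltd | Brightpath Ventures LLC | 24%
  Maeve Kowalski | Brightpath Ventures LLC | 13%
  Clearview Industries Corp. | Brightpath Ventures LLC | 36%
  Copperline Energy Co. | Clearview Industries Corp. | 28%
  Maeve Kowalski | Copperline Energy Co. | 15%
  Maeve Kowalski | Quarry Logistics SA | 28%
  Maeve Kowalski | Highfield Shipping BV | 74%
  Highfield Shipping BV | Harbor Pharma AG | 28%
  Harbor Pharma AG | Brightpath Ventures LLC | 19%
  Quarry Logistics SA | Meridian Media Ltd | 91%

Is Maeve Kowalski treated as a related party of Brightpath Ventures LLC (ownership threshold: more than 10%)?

Yes

Chain via Highfield Shipping BV → Harbor Pharma AG (R1): 74% × 28% × 19% = 3.9368% of Brightpath Ventures LLC.
Chain via Copperline Energy Co. → Clearview Industries Corp. (R1): 15% × 28% × 36% = 1.512% of Brightpath Ventures LLC.
Chain via Quarry Logistics SA → Meridian Media Ltd (R1): 28% × 91% × 24% = 6.1152% of Brightpath Ventures LLC.
Direct interest in Brightpath Ventures LLC: 13%.
Aggregating (R2): 3.9368% + 1.512% + 6.1152% + 13% = 24.564%.
24.564% exceeds the 10% threshold, so Maeve is a related party to Brightpath Ventures LLC.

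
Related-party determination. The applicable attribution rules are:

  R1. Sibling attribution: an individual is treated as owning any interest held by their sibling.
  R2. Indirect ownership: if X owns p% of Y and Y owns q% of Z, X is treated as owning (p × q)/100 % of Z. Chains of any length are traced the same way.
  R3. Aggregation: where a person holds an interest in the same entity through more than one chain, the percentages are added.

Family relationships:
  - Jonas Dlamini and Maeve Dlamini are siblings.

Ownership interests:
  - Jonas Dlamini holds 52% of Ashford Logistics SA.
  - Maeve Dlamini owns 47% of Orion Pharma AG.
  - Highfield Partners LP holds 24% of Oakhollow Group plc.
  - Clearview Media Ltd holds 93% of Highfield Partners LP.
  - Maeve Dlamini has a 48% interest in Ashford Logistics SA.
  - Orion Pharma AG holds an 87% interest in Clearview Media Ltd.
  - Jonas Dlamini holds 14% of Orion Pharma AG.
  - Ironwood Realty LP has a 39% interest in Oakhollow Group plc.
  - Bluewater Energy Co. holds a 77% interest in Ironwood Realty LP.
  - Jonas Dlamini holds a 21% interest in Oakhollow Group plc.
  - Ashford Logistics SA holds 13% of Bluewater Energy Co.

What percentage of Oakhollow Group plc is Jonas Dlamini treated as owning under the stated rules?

By sibling attribution (R1), Jonas Dlamini is treated as also owning Maeve Dlamini's interest in Ashford Logistics SA, giving 52% + 48% = 100%.
By sibling attribution (R1), Jonas Dlamini is treated as also owning Maeve Dlamini's interest in Orion Pharma AG, giving 14% + 47% = 61%.
Chain via Ashford Logistics SA → Bluewater Energy Co. → Ironwood Realty LP (R2): 100% × 13% × 77% × 39% = 3.9039% of Oakhollow Group plc.
Chain via Orion Pharma AG → Clearview Media Ltd → Highfield Partners LP (R2): 61% × 87% × 93% × 24% = 11.845224% of Oakhollow Group plc.
Direct interest in Oakhollow Group plc: 21%.
Aggregating (R3): 3.9039% + 11.845224% + 21% = 36.749124%.

36.749124%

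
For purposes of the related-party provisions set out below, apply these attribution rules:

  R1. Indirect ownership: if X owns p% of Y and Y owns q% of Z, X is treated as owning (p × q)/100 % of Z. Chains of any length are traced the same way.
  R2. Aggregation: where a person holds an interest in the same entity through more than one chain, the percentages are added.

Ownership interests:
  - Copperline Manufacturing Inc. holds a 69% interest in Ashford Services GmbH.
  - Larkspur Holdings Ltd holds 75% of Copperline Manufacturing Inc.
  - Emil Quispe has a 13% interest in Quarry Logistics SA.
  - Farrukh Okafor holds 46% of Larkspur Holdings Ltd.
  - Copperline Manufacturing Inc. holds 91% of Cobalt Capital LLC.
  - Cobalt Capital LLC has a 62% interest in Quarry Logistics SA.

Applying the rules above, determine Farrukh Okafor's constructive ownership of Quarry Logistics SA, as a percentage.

19.4649%

Chain via Larkspur Holdings Ltd → Copperline Manufacturing Inc. → Cobalt Capital LLC (R1): 46% × 75% × 91% × 62% = 19.4649% of Quarry Logistics SA.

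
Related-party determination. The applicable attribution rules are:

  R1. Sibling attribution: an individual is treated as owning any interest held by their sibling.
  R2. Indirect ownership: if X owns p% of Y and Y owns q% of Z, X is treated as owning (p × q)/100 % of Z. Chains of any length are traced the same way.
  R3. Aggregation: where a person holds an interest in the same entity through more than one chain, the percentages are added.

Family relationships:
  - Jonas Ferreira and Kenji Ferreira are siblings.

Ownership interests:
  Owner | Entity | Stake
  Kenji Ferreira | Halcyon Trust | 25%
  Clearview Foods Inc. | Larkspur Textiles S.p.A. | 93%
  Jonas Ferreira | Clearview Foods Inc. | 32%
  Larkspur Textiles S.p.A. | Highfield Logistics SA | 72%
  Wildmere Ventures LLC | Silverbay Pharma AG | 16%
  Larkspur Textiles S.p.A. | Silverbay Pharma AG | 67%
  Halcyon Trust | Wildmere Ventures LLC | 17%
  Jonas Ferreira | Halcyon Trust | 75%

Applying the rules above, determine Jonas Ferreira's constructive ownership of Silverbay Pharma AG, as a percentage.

22.6592%

By sibling attribution (R1), Jonas Ferreira is treated as also owning Kenji Ferreira's interest in Halcyon Trust, giving 75% + 25% = 100%.
Chain via Halcyon Trust → Wildmere Ventures LLC (R2): 100% × 17% × 16% = 2.72% of Silverbay Pharma AG.
Chain via Clearview Foods Inc. → Larkspur Textiles S.p.A. (R2): 32% × 93% × 67% = 19.9392% of Silverbay Pharma AG.
Aggregating (R3): 2.72% + 19.9392% = 22.6592%.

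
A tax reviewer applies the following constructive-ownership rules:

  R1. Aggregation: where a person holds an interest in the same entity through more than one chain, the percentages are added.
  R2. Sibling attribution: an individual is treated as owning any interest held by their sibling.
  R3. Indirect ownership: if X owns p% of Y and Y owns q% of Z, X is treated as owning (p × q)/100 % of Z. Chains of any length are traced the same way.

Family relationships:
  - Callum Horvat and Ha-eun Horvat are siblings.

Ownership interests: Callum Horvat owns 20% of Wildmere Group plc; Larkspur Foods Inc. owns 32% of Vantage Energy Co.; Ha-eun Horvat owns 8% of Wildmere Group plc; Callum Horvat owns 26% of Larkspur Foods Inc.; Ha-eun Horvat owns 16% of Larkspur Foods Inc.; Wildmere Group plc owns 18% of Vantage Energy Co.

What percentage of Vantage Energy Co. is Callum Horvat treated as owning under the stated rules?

18.48%

By sibling attribution (R2), Callum Horvat is treated as also owning Ha-eun Horvat's interest in Larkspur Foods Inc, giving 26% + 16% = 42%.
By sibling attribution (R2), Callum Horvat is treated as also owning Ha-eun Horvat's interest in Wildmere Group plc, giving 20% + 8% = 28%.
Chain via Larkspur Foods Inc. (R3): 42% × 32% = 13.44% of Vantage Energy Co.
Chain via Wildmere Group plc (R3): 28% × 18% = 5.04% of Vantage Energy Co.
Aggregating (R1): 13.44% + 5.04% = 18.48%.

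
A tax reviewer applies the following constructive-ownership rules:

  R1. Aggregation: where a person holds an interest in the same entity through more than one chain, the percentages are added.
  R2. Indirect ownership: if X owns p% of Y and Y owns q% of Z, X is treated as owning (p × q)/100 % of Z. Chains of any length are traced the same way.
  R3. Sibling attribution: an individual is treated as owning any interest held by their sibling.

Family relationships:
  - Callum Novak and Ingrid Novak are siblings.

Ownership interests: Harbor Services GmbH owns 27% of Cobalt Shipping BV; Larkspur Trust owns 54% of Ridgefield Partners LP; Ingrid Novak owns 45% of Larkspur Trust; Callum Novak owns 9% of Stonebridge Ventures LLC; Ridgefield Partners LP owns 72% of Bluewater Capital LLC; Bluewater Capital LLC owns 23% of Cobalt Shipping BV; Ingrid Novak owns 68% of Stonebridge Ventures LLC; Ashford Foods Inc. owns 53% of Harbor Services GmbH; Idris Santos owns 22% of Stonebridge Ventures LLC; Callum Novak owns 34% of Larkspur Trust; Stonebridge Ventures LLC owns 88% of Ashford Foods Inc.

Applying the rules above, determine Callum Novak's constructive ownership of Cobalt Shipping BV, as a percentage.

16.760952%

By sibling attribution (R3), Callum Novak is treated as also owning Ingrid Novak's interest in Stonebridge Ventures LLC, giving 9% + 68% = 77%.
By sibling attribution (R3), Callum Novak is treated as also owning Ingrid Novak's interest in Larkspur Trust, giving 34% + 45% = 79%.
Chain via Stonebridge Ventures LLC → Ashford Foods Inc. → Harbor Services GmbH (R2): 77% × 88% × 53% × 27% = 9.696456% of Cobalt Shipping BV.
Chain via Larkspur Trust → Ridgefield Partners LP → Bluewater Capital LLC (R2): 79% × 54% × 72% × 23% = 7.064496% of Cobalt Shipping BV.
Aggregating (R1): 9.696456% + 7.064496% = 16.760952%.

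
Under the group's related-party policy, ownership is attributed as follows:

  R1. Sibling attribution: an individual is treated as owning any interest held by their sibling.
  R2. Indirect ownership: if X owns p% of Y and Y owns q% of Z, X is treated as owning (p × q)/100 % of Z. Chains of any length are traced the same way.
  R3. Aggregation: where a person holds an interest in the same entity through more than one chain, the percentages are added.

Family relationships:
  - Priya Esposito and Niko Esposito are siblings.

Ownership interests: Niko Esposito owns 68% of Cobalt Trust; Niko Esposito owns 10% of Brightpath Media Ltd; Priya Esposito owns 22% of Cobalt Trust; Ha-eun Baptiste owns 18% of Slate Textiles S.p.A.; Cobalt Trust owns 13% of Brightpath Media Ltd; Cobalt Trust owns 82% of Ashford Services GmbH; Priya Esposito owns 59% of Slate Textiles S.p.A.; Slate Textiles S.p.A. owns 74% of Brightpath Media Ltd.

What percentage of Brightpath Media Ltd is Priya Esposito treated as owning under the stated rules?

65.36%

By sibling attribution (R1), Priya Esposito is treated as also owning Niko Esposito's interest in Cobalt Trust, giving 22% + 68% = 90%.
By sibling attribution (R1), Priya Esposito is treated as owning Niko Esposito's 10% interest in Brightpath Media Ltd.
Chain via Cobalt Trust (R2): 90% × 13% = 11.7% of Brightpath Media Ltd.
Chain via Slate Textiles S.p.A. (R2): 59% × 74% = 43.66% of Brightpath Media Ltd.
Direct interest in Brightpath Media Ltd: 10%.
Aggregating (R3): 11.7% + 43.66% + 10% = 65.36%.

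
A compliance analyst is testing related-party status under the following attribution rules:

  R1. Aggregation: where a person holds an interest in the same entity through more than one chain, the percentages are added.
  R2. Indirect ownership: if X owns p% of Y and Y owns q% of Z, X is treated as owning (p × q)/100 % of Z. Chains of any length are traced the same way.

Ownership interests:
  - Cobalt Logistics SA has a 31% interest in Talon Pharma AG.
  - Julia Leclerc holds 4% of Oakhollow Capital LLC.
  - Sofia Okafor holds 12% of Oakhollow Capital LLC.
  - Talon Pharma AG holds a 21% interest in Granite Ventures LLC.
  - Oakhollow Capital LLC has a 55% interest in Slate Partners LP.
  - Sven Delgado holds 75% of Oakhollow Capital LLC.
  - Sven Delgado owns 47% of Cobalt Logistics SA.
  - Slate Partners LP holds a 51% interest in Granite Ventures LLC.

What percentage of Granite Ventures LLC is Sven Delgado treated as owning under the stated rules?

Chain via Cobalt Logistics SA → Talon Pharma AG (R2): 47% × 31% × 21% = 3.0597% of Granite Ventures LLC.
Chain via Oakhollow Capital LLC → Slate Partners LP (R2): 75% × 55% × 51% = 21.0375% of Granite Ventures LLC.
Aggregating (R1): 3.0597% + 21.0375% = 24.0972%.

24.0972%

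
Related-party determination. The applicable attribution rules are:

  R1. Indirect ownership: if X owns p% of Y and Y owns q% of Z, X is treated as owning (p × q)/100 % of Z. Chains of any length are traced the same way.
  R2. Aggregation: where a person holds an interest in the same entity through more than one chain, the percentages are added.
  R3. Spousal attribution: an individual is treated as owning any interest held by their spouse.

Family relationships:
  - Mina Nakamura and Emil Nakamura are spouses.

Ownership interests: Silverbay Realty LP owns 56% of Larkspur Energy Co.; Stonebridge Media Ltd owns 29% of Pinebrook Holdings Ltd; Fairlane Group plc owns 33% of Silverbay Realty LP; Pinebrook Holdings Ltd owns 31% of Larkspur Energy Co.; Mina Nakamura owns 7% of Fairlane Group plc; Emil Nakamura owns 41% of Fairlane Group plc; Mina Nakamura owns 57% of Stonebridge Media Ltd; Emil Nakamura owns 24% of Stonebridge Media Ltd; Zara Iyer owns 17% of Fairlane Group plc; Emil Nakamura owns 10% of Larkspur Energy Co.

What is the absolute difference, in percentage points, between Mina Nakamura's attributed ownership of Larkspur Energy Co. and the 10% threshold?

By spousal attribution (R3), Mina Nakamura is treated as also owning Emil Nakamura's interest in Fairlane Group plc, giving 7% + 41% = 48%.
By spousal attribution (R3), Mina Nakamura is treated as also owning Emil Nakamura's interest in Stonebridge Media Ltd, giving 57% + 24% = 81%.
By spousal attribution (R3), Mina Nakamura is treated as owning Emil Nakamura's 10% interest in Larkspur Energy Co.
Chain via Fairlane Group plc → Silverbay Realty LP (R1): 48% × 33% × 56% = 8.8704% of Larkspur Energy Co.
Chain via Stonebridge Media Ltd → Pinebrook Holdings Ltd (R1): 81% × 29% × 31% = 7.2819% of Larkspur Energy Co.
Direct interest in Larkspur Energy Co: 10%.
Aggregating (R2): 8.8704% + 7.2819% + 10% = 26.1523%.
26.1523% exceeds the 10% threshold by 16.1523 percentage points.

16.1523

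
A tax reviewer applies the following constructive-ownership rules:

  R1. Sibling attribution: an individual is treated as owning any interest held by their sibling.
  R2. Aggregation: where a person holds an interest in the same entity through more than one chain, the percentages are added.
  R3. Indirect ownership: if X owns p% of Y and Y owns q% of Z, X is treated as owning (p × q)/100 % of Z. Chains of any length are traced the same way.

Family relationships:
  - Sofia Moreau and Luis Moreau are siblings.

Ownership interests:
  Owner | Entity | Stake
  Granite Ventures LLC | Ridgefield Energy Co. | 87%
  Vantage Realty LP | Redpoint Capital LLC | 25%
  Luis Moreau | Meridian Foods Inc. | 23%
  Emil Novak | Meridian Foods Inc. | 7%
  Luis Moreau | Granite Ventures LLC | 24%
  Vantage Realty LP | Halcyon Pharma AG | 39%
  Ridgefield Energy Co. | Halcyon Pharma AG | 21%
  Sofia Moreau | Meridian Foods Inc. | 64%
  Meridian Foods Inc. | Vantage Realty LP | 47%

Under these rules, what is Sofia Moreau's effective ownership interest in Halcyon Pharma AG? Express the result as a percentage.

20.3319%

By sibling attribution (R1), Sofia Moreau is treated as also owning Luis Moreau's interest in Meridian Foods Inc, giving 64% + 23% = 87%.
By sibling attribution (R1), Sofia Moreau is treated as owning Luis Moreau's 24% interest in Granite Ventures LLC.
Chain via Meridian Foods Inc. → Vantage Realty LP (R3): 87% × 47% × 39% = 15.9471% of Halcyon Pharma AG.
Chain via Granite Ventures LLC → Ridgefield Energy Co. (R3): 24% × 87% × 21% = 4.3848% of Halcyon Pharma AG.
Aggregating (R2): 15.9471% + 4.3848% = 20.3319%.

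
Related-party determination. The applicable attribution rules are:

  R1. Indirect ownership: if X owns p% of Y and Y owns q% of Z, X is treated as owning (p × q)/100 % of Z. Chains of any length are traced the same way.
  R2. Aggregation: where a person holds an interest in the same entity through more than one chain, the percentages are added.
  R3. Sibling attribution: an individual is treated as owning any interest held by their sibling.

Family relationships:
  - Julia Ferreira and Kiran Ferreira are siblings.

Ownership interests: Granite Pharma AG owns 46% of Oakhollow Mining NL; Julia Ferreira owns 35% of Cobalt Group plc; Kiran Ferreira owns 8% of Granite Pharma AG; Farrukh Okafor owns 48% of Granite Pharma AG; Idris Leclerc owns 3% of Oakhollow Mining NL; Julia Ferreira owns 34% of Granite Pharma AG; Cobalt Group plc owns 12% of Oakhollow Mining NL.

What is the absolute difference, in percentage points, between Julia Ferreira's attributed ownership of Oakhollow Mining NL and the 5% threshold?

18.52

By sibling attribution (R3), Julia Ferreira is treated as also owning Kiran Ferreira's interest in Granite Pharma AG, giving 34% + 8% = 42%.
Chain via Cobalt Group plc (R1): 35% × 12% = 4.2% of Oakhollow Mining NL.
Chain via Granite Pharma AG (R1): 42% × 46% = 19.32% of Oakhollow Mining NL.
Aggregating (R2): 4.2% + 19.32% = 23.52%.
23.52% exceeds the 5% threshold by 18.52 percentage points.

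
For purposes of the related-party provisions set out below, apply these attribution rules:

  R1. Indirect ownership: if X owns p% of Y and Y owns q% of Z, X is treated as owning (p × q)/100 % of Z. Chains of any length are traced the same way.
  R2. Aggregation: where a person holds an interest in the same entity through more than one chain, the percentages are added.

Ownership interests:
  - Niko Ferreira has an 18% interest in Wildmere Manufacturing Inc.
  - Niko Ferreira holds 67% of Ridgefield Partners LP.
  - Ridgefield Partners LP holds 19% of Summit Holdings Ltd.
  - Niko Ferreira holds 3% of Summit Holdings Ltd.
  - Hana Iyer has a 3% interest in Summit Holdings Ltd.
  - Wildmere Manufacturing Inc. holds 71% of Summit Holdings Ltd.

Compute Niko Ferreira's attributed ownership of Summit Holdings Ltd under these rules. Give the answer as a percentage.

Chain via Ridgefield Partners LP (R1): 67% × 19% = 12.73% of Summit Holdings Ltd.
Chain via Wildmere Manufacturing Inc. (R1): 18% × 71% = 12.78% of Summit Holdings Ltd.
Direct interest in Summit Holdings Ltd: 3%.
Aggregating (R2): 12.73% + 12.78% + 3% = 28.51%.

28.51%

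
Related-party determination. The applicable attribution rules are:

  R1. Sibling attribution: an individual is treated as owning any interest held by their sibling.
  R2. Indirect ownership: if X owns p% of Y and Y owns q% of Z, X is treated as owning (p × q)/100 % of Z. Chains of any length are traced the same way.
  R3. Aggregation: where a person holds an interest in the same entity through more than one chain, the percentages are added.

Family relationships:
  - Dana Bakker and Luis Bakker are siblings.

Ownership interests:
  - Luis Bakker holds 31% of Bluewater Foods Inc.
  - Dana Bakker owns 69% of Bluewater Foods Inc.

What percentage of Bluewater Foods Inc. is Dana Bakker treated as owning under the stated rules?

By sibling attribution (R1), Dana Bakker is treated as also owning Luis Bakker's interest in Bluewater Foods Inc, giving 69% + 31% = 100%.
Direct interest in Bluewater Foods Inc: 100%.

100%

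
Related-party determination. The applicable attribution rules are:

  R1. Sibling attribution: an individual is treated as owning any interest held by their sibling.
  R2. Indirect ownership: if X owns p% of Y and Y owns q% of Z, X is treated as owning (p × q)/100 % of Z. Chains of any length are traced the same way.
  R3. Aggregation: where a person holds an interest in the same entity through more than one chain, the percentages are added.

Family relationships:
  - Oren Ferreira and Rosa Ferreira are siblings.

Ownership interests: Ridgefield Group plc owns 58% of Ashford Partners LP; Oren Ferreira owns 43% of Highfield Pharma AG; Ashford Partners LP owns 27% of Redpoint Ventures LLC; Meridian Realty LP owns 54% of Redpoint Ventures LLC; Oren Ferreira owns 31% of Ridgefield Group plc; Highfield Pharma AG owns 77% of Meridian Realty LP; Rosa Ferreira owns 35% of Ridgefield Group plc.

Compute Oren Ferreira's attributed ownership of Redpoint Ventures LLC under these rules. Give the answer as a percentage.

By sibling attribution (R1), Oren Ferreira is treated as also owning Rosa Ferreira's interest in Ridgefield Group plc, giving 31% + 35% = 66%.
Chain via Ridgefield Group plc → Ashford Partners LP (R2): 66% × 58% × 27% = 10.3356% of Redpoint Ventures LLC.
Chain via Highfield Pharma AG → Meridian Realty LP (R2): 43% × 77% × 54% = 17.8794% of Redpoint Ventures LLC.
Aggregating (R3): 10.3356% + 17.8794% = 28.215%.

28.215%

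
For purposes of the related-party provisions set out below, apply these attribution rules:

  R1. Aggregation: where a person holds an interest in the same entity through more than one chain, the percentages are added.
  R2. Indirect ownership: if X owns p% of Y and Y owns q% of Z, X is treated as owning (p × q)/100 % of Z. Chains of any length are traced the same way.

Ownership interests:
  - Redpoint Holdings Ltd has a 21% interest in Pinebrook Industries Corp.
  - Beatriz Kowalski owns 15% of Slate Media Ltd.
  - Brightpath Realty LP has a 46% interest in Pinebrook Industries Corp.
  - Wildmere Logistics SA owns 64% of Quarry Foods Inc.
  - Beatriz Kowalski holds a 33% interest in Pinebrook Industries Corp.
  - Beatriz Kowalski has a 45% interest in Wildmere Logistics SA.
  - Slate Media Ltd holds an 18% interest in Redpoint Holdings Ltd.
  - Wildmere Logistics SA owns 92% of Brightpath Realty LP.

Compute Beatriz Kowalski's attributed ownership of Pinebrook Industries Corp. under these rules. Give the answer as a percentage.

Chain via Slate Media Ltd → Redpoint Holdings Ltd (R2): 15% × 18% × 21% = 0.567% of Pinebrook Industries Corp.
Chain via Wildmere Logistics SA → Brightpath Realty LP (R2): 45% × 92% × 46% = 19.044% of Pinebrook Industries Corp.
Direct interest in Pinebrook Industries Corp: 33%.
Aggregating (R1): 0.567% + 19.044% + 33% = 52.611%.

52.611%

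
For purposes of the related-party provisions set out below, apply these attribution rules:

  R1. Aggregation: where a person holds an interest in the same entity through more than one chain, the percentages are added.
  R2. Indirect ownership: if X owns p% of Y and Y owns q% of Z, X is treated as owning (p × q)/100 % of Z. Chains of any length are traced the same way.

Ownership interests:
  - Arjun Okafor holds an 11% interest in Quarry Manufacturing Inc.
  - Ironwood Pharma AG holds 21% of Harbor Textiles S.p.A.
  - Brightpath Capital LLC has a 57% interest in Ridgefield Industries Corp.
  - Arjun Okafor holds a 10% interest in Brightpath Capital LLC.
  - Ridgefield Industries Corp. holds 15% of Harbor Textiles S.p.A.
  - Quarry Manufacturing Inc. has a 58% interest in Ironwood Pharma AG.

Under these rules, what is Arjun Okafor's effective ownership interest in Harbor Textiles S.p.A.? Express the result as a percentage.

2.1948%

Chain via Brightpath Capital LLC → Ridgefield Industries Corp. (R2): 10% × 57% × 15% = 0.855% of Harbor Textiles S.p.A.
Chain via Quarry Manufacturing Inc. → Ironwood Pharma AG (R2): 11% × 58% × 21% = 1.3398% of Harbor Textiles S.p.A.
Aggregating (R1): 0.855% + 1.3398% = 2.1948%.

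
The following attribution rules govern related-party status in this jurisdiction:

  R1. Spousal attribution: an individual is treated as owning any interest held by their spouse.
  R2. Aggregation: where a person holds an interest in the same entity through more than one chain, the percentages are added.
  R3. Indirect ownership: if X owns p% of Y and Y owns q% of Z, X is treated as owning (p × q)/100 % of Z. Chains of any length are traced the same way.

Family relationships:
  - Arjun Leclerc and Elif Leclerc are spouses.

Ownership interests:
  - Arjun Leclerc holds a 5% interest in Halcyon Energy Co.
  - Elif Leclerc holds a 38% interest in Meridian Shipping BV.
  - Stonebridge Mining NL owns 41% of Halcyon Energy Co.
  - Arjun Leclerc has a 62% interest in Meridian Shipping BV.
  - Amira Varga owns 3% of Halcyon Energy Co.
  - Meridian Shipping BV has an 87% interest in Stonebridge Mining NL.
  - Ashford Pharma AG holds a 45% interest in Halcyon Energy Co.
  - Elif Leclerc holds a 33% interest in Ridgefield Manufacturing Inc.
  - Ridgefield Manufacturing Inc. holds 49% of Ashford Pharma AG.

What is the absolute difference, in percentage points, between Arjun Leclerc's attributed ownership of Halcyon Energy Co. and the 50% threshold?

2.0535

By spousal attribution (R1), Arjun Leclerc is treated as also owning Elif Leclerc's interest in Meridian Shipping BV, giving 62% + 38% = 100%.
By spousal attribution (R1), Arjun Leclerc is treated as owning Elif Leclerc's 33% interest in Ridgefield Manufacturing Inc.
Chain via Meridian Shipping BV → Stonebridge Mining NL (R3): 100% × 87% × 41% = 35.67% of Halcyon Energy Co.
Direct interest in Halcyon Energy Co: 5%.
Chain via Ridgefield Manufacturing Inc. → Ashford Pharma AG (R3): 33% × 49% × 45% = 7.2765% of Halcyon Energy Co.
Aggregating (R2): 35.67% + 5% + 7.2765% = 47.9465%.
47.9465% falls short of the 50% threshold by 2.0535 percentage points.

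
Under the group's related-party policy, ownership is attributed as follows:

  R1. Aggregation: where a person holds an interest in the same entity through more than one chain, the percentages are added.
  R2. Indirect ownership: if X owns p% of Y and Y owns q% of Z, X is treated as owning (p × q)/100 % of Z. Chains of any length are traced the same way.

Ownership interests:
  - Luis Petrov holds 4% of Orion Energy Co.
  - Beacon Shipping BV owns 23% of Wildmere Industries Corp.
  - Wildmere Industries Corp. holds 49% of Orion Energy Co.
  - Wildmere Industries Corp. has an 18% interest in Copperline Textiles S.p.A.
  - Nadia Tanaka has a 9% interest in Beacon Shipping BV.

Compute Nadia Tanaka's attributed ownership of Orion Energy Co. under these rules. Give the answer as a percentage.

1.0143%

Chain via Beacon Shipping BV → Wildmere Industries Corp. (R2): 9% × 23% × 49% = 1.0143% of Orion Energy Co.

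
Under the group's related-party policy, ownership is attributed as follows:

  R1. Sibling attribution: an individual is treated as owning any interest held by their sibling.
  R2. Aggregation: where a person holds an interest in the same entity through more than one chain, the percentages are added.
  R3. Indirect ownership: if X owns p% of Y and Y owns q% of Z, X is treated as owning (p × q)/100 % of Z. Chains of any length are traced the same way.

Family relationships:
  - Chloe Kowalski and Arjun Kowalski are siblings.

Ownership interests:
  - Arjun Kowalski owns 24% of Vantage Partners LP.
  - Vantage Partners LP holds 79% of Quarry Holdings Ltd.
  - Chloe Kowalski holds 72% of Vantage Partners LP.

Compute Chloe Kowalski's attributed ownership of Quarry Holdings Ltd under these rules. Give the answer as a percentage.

By sibling attribution (R1), Chloe Kowalski is treated as also owning Arjun Kowalski's interest in Vantage Partners LP, giving 72% + 24% = 96%.
Chain via Vantage Partners LP (R3): 96% × 79% = 75.84% of Quarry Holdings Ltd.

75.84%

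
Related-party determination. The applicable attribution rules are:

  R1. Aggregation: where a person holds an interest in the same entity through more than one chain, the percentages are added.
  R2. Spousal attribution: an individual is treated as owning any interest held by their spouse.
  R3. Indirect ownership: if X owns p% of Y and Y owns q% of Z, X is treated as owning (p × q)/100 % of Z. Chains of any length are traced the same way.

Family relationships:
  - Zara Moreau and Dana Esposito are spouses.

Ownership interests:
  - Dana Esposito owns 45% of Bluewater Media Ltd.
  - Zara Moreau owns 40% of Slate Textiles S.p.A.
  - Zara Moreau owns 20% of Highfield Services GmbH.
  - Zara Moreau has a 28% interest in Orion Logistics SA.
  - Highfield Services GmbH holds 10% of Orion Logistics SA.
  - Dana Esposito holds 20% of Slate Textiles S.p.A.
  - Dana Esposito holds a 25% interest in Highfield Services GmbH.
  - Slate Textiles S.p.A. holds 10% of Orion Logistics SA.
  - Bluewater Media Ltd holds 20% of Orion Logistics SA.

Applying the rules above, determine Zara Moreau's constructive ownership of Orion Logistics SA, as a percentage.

47.5%

By spousal attribution (R2), Zara Moreau is treated as also owning Dana Esposito's interest in Slate Textiles S.p.A, giving 40% + 20% = 60%.
By spousal attribution (R2), Zara Moreau is treated as also owning Dana Esposito's interest in Highfield Services GmbH, giving 20% + 25% = 45%.
By spousal attribution (R2), Zara Moreau is treated as owning Dana Esposito's 45% interest in Bluewater Media Ltd.
Chain via Slate Textiles S.p.A. (R3): 60% × 10% = 6% of Orion Logistics SA.
Chain via Highfield Services GmbH (R3): 45% × 10% = 4.5% of Orion Logistics SA.
Direct interest in Orion Logistics SA: 28%.
Chain via Bluewater Media Ltd (R3): 45% × 20% = 9% of Orion Logistics SA.
Aggregating (R1): 6% + 4.5% + 28% + 9% = 47.5%.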